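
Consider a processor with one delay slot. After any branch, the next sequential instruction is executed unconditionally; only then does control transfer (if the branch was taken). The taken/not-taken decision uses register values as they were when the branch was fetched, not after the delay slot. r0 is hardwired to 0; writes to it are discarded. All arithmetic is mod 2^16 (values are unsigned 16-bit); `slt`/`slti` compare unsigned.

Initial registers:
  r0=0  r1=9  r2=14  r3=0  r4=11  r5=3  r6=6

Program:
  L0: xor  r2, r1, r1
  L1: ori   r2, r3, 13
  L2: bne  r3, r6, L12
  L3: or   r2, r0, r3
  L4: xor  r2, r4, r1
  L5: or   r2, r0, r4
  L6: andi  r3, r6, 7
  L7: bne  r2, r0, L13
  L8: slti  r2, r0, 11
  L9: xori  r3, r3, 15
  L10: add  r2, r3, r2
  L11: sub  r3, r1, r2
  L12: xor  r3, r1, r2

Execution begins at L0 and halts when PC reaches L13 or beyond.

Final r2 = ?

[0] xor  r2, r1, r1  →  {r0:0, r1:9, r2:0, r3:0, r4:11, r5:3, r6:6}
[1] ori   r2, r3, 13  →  {r0:0, r1:9, r2:13, r3:0, r4:11, r5:3, r6:6}
[2] bne  r3, r6, L12  →  {r0:0, r1:9, r2:13, r3:0, r4:11, r5:3, r6:6}  ⟨branch taken⟩
[3] or   r2, r0, r3  →  {r0:0, r1:9, r2:0, r3:0, r4:11, r5:3, r6:6}
[12] xor  r3, r1, r2  →  {r0:0, r1:9, r2:0, r3:9, r4:11, r5:3, r6:6}

0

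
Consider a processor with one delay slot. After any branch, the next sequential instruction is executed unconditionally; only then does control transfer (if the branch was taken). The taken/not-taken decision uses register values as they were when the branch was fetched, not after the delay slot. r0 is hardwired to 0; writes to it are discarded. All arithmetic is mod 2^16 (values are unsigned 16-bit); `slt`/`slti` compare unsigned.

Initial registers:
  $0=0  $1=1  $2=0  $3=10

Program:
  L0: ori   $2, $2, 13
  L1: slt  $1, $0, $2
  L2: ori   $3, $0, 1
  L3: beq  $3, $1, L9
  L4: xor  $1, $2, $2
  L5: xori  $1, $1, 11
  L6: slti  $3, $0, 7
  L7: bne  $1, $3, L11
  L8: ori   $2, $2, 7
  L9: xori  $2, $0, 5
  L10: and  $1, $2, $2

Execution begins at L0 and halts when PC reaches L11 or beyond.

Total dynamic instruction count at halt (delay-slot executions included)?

  step pc=0: ori   $2, $2, 13  regs=(0,1,13,10)
  step pc=1: slt  $1, $0, $2  regs=(0,1,13,10)
  step pc=2: ori   $3, $0, 1  regs=(0,1,13,1)
  step pc=3: beq  $3, $1, L9  cond=T  regs=(0,1,13,1)
  step pc=4: xor  $1, $2, $2  regs=(0,0,13,1)
  step pc=9: xori  $2, $0, 5  regs=(0,0,5,1)
  step pc=10: and  $1, $2, $2  regs=(0,5,5,1)

7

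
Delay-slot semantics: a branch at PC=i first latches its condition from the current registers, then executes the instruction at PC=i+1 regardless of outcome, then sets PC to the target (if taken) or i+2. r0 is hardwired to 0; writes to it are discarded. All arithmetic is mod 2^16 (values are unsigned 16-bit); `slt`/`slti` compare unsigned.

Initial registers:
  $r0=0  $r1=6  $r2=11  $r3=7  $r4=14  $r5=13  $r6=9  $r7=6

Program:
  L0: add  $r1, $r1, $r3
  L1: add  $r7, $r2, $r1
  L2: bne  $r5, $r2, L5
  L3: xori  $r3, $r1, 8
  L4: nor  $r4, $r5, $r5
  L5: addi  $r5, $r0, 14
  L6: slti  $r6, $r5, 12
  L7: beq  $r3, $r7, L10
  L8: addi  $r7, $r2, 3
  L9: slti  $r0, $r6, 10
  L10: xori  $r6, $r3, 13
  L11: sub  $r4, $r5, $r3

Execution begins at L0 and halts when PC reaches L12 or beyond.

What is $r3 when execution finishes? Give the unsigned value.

5

[0] add  $r1, $r1, $r3  →  {$r0:0, $r1:13, $r2:11, $r3:7, $r4:14, $r5:13, $r6:9, $r7:6}
[1] add  $r7, $r2, $r1  →  {$r0:0, $r1:13, $r2:11, $r3:7, $r4:14, $r5:13, $r6:9, $r7:24}
[2] bne  $r5, $r2, L5  →  {$r0:0, $r1:13, $r2:11, $r3:7, $r4:14, $r5:13, $r6:9, $r7:24}  ⟨branch taken⟩
[3] xori  $r3, $r1, 8  →  {$r0:0, $r1:13, $r2:11, $r3:5, $r4:14, $r5:13, $r6:9, $r7:24}
[5] addi  $r5, $r0, 14  →  {$r0:0, $r1:13, $r2:11, $r3:5, $r4:14, $r5:14, $r6:9, $r7:24}
[6] slti  $r6, $r5, 12  →  {$r0:0, $r1:13, $r2:11, $r3:5, $r4:14, $r5:14, $r6:0, $r7:24}
[7] beq  $r3, $r7, L10  →  {$r0:0, $r1:13, $r2:11, $r3:5, $r4:14, $r5:14, $r6:0, $r7:24}  ⟨branch fallthrough⟩
[8] addi  $r7, $r2, 3  →  {$r0:0, $r1:13, $r2:11, $r3:5, $r4:14, $r5:14, $r6:0, $r7:14}
[9] slti  $r0, $r6, 10  →  {$r0:0, $r1:13, $r2:11, $r3:5, $r4:14, $r5:14, $r6:0, $r7:14}
[10] xori  $r6, $r3, 13  →  {$r0:0, $r1:13, $r2:11, $r3:5, $r4:14, $r5:14, $r6:8, $r7:14}
[11] sub  $r4, $r5, $r3  →  {$r0:0, $r1:13, $r2:11, $r3:5, $r4:9, $r5:14, $r6:8, $r7:14}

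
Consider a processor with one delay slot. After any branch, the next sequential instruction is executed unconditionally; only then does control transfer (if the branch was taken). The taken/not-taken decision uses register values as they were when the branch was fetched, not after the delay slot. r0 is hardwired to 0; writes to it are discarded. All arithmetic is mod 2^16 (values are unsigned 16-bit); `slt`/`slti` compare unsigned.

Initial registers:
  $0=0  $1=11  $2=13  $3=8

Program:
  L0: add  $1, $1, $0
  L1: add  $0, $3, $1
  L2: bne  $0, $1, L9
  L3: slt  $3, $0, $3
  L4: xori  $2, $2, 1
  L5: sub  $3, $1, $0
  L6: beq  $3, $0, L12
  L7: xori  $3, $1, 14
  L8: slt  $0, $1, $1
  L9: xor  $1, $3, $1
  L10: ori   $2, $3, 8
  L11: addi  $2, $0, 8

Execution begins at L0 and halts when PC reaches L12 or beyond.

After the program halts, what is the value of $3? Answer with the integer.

[0] add  $1, $1, $0  →  {$0:0, $1:11, $2:13, $3:8}
[1] add  $0, $3, $1  →  {$0:0, $1:11, $2:13, $3:8}
[2] bne  $0, $1, L9  →  {$0:0, $1:11, $2:13, $3:8}  ⟨branch taken⟩
[3] slt  $3, $0, $3  →  {$0:0, $1:11, $2:13, $3:1}
[9] xor  $1, $3, $1  →  {$0:0, $1:10, $2:13, $3:1}
[10] ori   $2, $3, 8  →  {$0:0, $1:10, $2:9, $3:1}
[11] addi  $2, $0, 8  →  {$0:0, $1:10, $2:8, $3:1}

1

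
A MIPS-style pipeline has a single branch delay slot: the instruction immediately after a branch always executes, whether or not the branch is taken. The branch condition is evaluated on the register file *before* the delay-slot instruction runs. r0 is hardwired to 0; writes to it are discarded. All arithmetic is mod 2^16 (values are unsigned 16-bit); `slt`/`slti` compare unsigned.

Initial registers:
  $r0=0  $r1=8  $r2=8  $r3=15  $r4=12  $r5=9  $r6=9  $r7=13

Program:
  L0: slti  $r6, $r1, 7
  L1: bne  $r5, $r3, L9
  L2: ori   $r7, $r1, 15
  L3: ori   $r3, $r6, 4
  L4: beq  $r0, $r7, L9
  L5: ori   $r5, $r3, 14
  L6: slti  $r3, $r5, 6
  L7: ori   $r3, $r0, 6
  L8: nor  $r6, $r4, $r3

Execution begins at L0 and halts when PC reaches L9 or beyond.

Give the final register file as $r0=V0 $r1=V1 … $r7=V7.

$r0=0 $r1=8 $r2=8 $r3=15 $r4=12 $r5=9 $r6=0 $r7=15

[0] slti  $r6, $r1, 7  →  {$r0:0, $r1:8, $r2:8, $r3:15, $r4:12, $r5:9, $r6:0, $r7:13}
[1] bne  $r5, $r3, L9  →  {$r0:0, $r1:8, $r2:8, $r3:15, $r4:12, $r5:9, $r6:0, $r7:13}  ⟨branch taken⟩
[2] ori   $r7, $r1, 15  →  {$r0:0, $r1:8, $r2:8, $r3:15, $r4:12, $r5:9, $r6:0, $r7:15}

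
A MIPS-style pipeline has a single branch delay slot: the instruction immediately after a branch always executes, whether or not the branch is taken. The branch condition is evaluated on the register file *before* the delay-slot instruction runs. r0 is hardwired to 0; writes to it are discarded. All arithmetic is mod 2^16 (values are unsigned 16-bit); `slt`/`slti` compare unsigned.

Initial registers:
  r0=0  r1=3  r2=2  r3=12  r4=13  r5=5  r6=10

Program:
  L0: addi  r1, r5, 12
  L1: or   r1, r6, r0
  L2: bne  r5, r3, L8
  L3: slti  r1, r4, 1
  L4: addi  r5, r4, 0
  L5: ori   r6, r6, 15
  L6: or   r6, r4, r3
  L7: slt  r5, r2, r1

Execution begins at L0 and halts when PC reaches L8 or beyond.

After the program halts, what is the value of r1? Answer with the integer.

  step pc=0: addi  r1, r5, 12  regs=(0,17,2,12,13,5,10)
  step pc=1: or   r1, r6, r0  regs=(0,10,2,12,13,5,10)
  step pc=2: bne  r5, r3, L8  cond=T  regs=(0,10,2,12,13,5,10)
  step pc=3: slti  r1, r4, 1  regs=(0,0,2,12,13,5,10)

0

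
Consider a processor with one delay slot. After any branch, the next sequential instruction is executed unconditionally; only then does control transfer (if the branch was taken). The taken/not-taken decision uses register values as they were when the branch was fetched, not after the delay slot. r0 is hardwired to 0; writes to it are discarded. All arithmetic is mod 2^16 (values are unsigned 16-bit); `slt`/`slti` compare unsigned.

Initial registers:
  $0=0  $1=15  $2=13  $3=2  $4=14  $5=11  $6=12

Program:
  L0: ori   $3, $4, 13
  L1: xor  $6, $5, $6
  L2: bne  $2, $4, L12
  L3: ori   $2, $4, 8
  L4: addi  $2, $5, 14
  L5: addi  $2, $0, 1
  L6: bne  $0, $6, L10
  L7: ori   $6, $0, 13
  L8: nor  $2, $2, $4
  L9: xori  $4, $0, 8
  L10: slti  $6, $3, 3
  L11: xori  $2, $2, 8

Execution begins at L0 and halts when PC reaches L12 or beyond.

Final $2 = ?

14

#0 ori   $3, $4, 13 ; 0/15/13/15/14/11/12
#1 xor  $6, $5, $6 ; 0/15/13/15/14/11/7
#2 bne  $2, $4, L12 ; 0/15/13/15/14/11/7 ; →target
#3 ori   $2, $4, 8 ; 0/15/14/15/14/11/7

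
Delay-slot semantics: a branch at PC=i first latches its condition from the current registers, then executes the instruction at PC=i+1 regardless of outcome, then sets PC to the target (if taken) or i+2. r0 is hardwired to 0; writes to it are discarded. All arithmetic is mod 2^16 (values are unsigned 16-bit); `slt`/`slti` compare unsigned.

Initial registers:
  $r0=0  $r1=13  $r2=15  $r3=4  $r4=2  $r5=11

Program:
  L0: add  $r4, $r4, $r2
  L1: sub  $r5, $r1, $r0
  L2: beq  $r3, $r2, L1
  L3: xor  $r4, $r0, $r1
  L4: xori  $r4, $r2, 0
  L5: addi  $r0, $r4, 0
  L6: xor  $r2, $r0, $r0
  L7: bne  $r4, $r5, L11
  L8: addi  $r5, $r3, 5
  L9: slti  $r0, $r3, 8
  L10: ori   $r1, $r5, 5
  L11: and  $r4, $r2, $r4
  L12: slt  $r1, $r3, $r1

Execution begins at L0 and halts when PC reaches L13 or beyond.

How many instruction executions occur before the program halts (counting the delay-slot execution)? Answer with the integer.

  step pc=0: add  $r4, $r4, $r2  regs=(0,13,15,4,17,11)
  step pc=1: sub  $r5, $r1, $r0  regs=(0,13,15,4,17,13)
  step pc=2: beq  $r3, $r2, L1  cond=F  regs=(0,13,15,4,17,13)
  step pc=3: xor  $r4, $r0, $r1  regs=(0,13,15,4,13,13)
  step pc=4: xori  $r4, $r2, 0  regs=(0,13,15,4,15,13)
  step pc=5: addi  $r0, $r4, 0  regs=(0,13,15,4,15,13)
  step pc=6: xor  $r2, $r0, $r0  regs=(0,13,0,4,15,13)
  step pc=7: bne  $r4, $r5, L11  cond=T  regs=(0,13,0,4,15,13)
  step pc=8: addi  $r5, $r3, 5  regs=(0,13,0,4,15,9)
  step pc=11: and  $r4, $r2, $r4  regs=(0,13,0,4,0,9)
  step pc=12: slt  $r1, $r3, $r1  regs=(0,1,0,4,0,9)

11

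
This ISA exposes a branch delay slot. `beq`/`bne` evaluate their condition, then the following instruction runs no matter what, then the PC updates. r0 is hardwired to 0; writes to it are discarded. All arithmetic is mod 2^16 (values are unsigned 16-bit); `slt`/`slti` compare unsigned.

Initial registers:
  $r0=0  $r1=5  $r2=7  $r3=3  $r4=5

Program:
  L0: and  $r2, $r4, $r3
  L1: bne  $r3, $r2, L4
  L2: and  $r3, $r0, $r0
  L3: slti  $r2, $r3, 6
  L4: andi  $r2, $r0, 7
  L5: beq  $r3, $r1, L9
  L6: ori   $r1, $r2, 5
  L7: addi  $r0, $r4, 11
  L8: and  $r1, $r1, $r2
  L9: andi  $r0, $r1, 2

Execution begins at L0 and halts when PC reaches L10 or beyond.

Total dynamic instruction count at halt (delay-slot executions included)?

  step pc=0: and  $r2, $r4, $r3  regs=(0,5,1,3,5)
  step pc=1: bne  $r3, $r2, L4  cond=T  regs=(0,5,1,3,5)
  step pc=2: and  $r3, $r0, $r0  regs=(0,5,1,0,5)
  step pc=4: andi  $r2, $r0, 7  regs=(0,5,0,0,5)
  step pc=5: beq  $r3, $r1, L9  cond=F  regs=(0,5,0,0,5)
  step pc=6: ori   $r1, $r2, 5  regs=(0,5,0,0,5)
  step pc=7: addi  $r0, $r4, 11  regs=(0,5,0,0,5)
  step pc=8: and  $r1, $r1, $r2  regs=(0,0,0,0,5)
  step pc=9: andi  $r0, $r1, 2  regs=(0,0,0,0,5)

9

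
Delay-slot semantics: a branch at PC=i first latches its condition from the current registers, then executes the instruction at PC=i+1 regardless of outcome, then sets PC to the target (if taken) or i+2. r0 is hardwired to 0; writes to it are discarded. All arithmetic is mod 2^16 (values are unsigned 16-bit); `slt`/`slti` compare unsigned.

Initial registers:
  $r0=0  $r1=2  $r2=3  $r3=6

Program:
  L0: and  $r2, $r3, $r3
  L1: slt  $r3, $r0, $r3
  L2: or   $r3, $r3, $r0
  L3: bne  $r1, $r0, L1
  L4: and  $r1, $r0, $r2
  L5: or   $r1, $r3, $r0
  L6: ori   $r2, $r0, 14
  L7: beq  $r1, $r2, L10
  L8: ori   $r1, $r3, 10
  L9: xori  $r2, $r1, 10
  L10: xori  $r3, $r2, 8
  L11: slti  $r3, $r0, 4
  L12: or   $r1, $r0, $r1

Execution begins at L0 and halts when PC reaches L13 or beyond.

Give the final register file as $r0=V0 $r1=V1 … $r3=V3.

[0] and  $r2, $r3, $r3  →  {$r0:0, $r1:2, $r2:6, $r3:6}
[1] slt  $r3, $r0, $r3  →  {$r0:0, $r1:2, $r2:6, $r3:1}
[2] or   $r3, $r3, $r0  →  {$r0:0, $r1:2, $r2:6, $r3:1}
[3] bne  $r1, $r0, L1  →  {$r0:0, $r1:2, $r2:6, $r3:1}  ⟨branch taken⟩
[4] and  $r1, $r0, $r2  →  {$r0:0, $r1:0, $r2:6, $r3:1}
[1] slt  $r3, $r0, $r3  →  {$r0:0, $r1:0, $r2:6, $r3:1}
[2] or   $r3, $r3, $r0  →  {$r0:0, $r1:0, $r2:6, $r3:1}
[3] bne  $r1, $r0, L1  →  {$r0:0, $r1:0, $r2:6, $r3:1}  ⟨branch fallthrough⟩
[4] and  $r1, $r0, $r2  →  {$r0:0, $r1:0, $r2:6, $r3:1}
[5] or   $r1, $r3, $r0  →  {$r0:0, $r1:1, $r2:6, $r3:1}
[6] ori   $r2, $r0, 14  →  {$r0:0, $r1:1, $r2:14, $r3:1}
[7] beq  $r1, $r2, L10  →  {$r0:0, $r1:1, $r2:14, $r3:1}  ⟨branch fallthrough⟩
[8] ori   $r1, $r3, 10  →  {$r0:0, $r1:11, $r2:14, $r3:1}
[9] xori  $r2, $r1, 10  →  {$r0:0, $r1:11, $r2:1, $r3:1}
[10] xori  $r3, $r2, 8  →  {$r0:0, $r1:11, $r2:1, $r3:9}
[11] slti  $r3, $r0, 4  →  {$r0:0, $r1:11, $r2:1, $r3:1}
[12] or   $r1, $r0, $r1  →  {$r0:0, $r1:11, $r2:1, $r3:1}

$r0=0 $r1=11 $r2=1 $r3=1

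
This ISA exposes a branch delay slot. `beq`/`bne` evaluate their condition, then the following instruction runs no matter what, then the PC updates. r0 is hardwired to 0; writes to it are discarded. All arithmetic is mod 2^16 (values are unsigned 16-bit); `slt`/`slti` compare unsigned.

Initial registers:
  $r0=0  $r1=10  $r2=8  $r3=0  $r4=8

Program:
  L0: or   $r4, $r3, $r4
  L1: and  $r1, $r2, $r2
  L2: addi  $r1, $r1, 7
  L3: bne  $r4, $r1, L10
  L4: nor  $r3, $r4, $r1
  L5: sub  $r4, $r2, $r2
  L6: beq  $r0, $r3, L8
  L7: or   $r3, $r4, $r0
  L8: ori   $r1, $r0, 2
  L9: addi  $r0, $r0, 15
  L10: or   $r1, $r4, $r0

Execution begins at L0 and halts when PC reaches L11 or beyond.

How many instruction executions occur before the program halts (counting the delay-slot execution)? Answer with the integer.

6

PC=0  or   $r4, $r3, $r4     | $r0=0 $r1=10 $r2=8 $r3=0 $r4=8
PC=1  and  $r1, $r2, $r2     | $r0=0 $r1=8 $r2=8 $r3=0 $r4=8
PC=2  addi  $r1, $r1, 7      | $r0=0 $r1=15 $r2=8 $r3=0 $r4=8
PC=3  bne  $r4, $r1, L10     | $r0=0 $r1=15 $r2=8 $r3=0 $r4=8  [TAKEN]
PC=4  nor  $r3, $r4, $r1     | $r0=0 $r1=15 $r2=8 $r3=65520 $r4=8
PC=10 or   $r1, $r4, $r0     | $r0=0 $r1=8 $r2=8 $r3=65520 $r4=8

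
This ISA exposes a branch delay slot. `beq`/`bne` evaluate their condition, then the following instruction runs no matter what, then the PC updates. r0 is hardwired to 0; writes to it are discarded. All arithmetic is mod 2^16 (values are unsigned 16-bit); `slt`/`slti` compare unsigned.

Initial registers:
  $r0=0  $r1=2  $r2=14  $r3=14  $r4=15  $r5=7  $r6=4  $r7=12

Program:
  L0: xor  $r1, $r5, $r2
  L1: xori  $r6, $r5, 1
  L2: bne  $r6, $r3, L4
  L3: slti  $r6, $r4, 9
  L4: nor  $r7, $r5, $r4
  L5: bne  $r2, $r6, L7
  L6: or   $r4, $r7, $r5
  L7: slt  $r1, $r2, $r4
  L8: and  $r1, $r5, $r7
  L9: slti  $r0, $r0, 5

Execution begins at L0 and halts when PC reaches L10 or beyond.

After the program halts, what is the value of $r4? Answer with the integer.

65527

#0 xor  $r1, $r5, $r2 ; 0/9/14/14/15/7/4/12
#1 xori  $r6, $r5, 1 ; 0/9/14/14/15/7/6/12
#2 bne  $r6, $r3, L4 ; 0/9/14/14/15/7/6/12 ; →target
#3 slti  $r6, $r4, 9 ; 0/9/14/14/15/7/0/12
#4 nor  $r7, $r5, $r4 ; 0/9/14/14/15/7/0/65520
#5 bne  $r2, $r6, L7 ; 0/9/14/14/15/7/0/65520 ; →target
#6 or   $r4, $r7, $r5 ; 0/9/14/14/65527/7/0/65520
#7 slt  $r1, $r2, $r4 ; 0/1/14/14/65527/7/0/65520
#8 and  $r1, $r5, $r7 ; 0/0/14/14/65527/7/0/65520
#9 slti  $r0, $r0, 5 ; 0/0/14/14/65527/7/0/65520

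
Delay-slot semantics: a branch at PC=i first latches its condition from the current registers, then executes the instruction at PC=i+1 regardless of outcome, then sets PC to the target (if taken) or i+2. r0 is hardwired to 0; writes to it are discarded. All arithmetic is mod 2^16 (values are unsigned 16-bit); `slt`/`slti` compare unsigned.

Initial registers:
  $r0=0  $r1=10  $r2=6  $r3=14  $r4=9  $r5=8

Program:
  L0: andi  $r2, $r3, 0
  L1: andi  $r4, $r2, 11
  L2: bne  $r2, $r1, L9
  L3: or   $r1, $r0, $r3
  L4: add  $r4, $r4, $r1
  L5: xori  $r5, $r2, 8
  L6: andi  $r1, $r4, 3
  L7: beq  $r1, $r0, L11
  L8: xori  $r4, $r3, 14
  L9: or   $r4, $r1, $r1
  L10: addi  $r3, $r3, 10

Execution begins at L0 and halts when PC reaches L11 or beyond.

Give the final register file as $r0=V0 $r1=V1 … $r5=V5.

$r0=0 $r1=14 $r2=0 $r3=24 $r4=14 $r5=8

PC=0  andi  $r2, $r3, 0      | $r0=0 $r1=10 $r2=0 $r3=14 $r4=9 $r5=8
PC=1  andi  $r4, $r2, 11     | $r0=0 $r1=10 $r2=0 $r3=14 $r4=0 $r5=8
PC=2  bne  $r2, $r1, L9      | $r0=0 $r1=10 $r2=0 $r3=14 $r4=0 $r5=8  [TAKEN]
PC=3  or   $r1, $r0, $r3     | $r0=0 $r1=14 $r2=0 $r3=14 $r4=0 $r5=8
PC=9  or   $r4, $r1, $r1     | $r0=0 $r1=14 $r2=0 $r3=14 $r4=14 $r5=8
PC=10 addi  $r3, $r3, 10     | $r0=0 $r1=14 $r2=0 $r3=24 $r4=14 $r5=8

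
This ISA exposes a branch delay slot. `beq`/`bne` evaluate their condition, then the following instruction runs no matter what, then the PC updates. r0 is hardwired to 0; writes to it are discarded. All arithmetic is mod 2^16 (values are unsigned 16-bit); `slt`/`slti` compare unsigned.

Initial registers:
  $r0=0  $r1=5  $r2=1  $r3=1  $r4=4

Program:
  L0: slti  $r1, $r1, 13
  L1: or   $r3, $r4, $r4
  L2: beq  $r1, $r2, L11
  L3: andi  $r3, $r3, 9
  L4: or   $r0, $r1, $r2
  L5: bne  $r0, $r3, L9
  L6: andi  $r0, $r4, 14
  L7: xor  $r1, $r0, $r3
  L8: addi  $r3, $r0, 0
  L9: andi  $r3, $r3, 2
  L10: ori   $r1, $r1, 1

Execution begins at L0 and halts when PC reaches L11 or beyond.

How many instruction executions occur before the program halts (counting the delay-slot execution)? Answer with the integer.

#0 slti  $r1, $r1, 13 ; 0/1/1/1/4
#1 or   $r3, $r4, $r4 ; 0/1/1/4/4
#2 beq  $r1, $r2, L11 ; 0/1/1/4/4 ; →target
#3 andi  $r3, $r3, 9 ; 0/1/1/0/4

4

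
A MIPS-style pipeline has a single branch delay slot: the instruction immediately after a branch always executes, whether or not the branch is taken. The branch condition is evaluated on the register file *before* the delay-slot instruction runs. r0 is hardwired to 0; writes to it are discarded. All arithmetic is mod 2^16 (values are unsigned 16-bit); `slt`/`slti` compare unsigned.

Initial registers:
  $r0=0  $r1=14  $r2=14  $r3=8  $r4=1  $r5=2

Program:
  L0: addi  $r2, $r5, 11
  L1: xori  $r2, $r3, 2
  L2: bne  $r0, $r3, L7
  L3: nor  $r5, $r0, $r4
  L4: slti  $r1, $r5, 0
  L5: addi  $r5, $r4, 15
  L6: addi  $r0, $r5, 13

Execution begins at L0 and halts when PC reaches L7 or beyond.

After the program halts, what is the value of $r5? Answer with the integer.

  step pc=0: addi  $r2, $r5, 11  regs=(0,14,13,8,1,2)
  step pc=1: xori  $r2, $r3, 2  regs=(0,14,10,8,1,2)
  step pc=2: bne  $r0, $r3, L7  cond=T  regs=(0,14,10,8,1,2)
  step pc=3: nor  $r5, $r0, $r4  regs=(0,14,10,8,1,65534)

65534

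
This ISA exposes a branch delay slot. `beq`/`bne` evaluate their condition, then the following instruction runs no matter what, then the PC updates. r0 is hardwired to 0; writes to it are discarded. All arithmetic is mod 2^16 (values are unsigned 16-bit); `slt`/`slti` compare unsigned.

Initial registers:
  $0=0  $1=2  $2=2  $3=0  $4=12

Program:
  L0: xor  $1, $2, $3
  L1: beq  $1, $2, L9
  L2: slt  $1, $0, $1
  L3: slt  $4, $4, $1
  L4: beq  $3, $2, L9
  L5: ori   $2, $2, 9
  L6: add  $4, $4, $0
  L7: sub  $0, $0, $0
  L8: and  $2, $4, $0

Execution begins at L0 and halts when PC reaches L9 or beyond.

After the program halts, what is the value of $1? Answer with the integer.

#0 xor  $1, $2, $3 ; 0/2/2/0/12
#1 beq  $1, $2, L9 ; 0/2/2/0/12 ; →target
#2 slt  $1, $0, $1 ; 0/1/2/0/12

1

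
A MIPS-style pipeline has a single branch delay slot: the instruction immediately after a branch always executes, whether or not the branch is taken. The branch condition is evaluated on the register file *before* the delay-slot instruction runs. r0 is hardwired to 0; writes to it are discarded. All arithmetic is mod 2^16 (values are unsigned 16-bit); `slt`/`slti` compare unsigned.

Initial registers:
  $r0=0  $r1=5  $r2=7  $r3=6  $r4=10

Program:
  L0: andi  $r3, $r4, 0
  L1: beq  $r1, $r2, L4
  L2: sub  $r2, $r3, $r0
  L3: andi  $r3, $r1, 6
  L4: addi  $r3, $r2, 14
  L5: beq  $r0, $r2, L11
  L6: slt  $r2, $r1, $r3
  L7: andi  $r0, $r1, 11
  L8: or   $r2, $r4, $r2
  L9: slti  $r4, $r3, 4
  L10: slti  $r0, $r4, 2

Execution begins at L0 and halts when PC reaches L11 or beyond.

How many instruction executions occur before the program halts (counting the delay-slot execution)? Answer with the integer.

7

  step pc=0: andi  $r3, $r4, 0  regs=(0,5,7,0,10)
  step pc=1: beq  $r1, $r2, L4  cond=F  regs=(0,5,7,0,10)
  step pc=2: sub  $r2, $r3, $r0  regs=(0,5,0,0,10)
  step pc=3: andi  $r3, $r1, 6  regs=(0,5,0,4,10)
  step pc=4: addi  $r3, $r2, 14  regs=(0,5,0,14,10)
  step pc=5: beq  $r0, $r2, L11  cond=T  regs=(0,5,0,14,10)
  step pc=6: slt  $r2, $r1, $r3  regs=(0,5,1,14,10)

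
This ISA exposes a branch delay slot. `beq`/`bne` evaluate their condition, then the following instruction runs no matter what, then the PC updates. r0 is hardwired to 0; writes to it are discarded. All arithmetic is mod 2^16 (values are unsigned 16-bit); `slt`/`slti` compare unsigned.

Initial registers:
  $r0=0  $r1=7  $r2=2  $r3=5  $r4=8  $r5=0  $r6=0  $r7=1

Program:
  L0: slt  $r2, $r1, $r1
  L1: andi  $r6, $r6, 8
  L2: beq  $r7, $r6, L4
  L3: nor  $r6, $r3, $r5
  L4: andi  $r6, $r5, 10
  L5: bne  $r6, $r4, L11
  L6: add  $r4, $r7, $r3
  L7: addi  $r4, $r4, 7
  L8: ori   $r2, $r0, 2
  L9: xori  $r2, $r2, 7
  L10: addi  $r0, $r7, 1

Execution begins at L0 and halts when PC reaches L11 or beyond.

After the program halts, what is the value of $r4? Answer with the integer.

PC=0  slt  $r2, $r1, $r1     | $r0=0 $r1=7 $r2=0 $r3=5 $r4=8 $r5=0 $r6=0 $r7=1
PC=1  andi  $r6, $r6, 8      | $r0=0 $r1=7 $r2=0 $r3=5 $r4=8 $r5=0 $r6=0 $r7=1
PC=2  beq  $r7, $r6, L4      | $r0=0 $r1=7 $r2=0 $r3=5 $r4=8 $r5=0 $r6=0 $r7=1  [not taken]
PC=3  nor  $r6, $r3, $r5     | $r0=0 $r1=7 $r2=0 $r3=5 $r4=8 $r5=0 $r6=65530 $r7=1
PC=4  andi  $r6, $r5, 10     | $r0=0 $r1=7 $r2=0 $r3=5 $r4=8 $r5=0 $r6=0 $r7=1
PC=5  bne  $r6, $r4, L11     | $r0=0 $r1=7 $r2=0 $r3=5 $r4=8 $r5=0 $r6=0 $r7=1  [TAKEN]
PC=6  add  $r4, $r7, $r3     | $r0=0 $r1=7 $r2=0 $r3=5 $r4=6 $r5=0 $r6=0 $r7=1

6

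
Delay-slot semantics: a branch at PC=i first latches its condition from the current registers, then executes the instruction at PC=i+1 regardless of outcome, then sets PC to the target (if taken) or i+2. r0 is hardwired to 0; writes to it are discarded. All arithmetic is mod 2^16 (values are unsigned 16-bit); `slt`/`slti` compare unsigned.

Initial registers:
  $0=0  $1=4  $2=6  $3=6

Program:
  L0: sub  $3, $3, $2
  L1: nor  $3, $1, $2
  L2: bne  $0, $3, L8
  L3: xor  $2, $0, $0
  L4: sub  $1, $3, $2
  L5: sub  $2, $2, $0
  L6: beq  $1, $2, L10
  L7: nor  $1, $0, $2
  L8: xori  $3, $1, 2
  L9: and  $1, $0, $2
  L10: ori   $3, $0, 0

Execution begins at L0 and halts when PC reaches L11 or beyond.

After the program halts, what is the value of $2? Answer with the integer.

[0] sub  $3, $3, $2  →  {$0:0, $1:4, $2:6, $3:0}
[1] nor  $3, $1, $2  →  {$0:0, $1:4, $2:6, $3:65529}
[2] bne  $0, $3, L8  →  {$0:0, $1:4, $2:6, $3:65529}  ⟨branch taken⟩
[3] xor  $2, $0, $0  →  {$0:0, $1:4, $2:0, $3:65529}
[8] xori  $3, $1, 2  →  {$0:0, $1:4, $2:0, $3:6}
[9] and  $1, $0, $2  →  {$0:0, $1:0, $2:0, $3:6}
[10] ori   $3, $0, 0  →  {$0:0, $1:0, $2:0, $3:0}

0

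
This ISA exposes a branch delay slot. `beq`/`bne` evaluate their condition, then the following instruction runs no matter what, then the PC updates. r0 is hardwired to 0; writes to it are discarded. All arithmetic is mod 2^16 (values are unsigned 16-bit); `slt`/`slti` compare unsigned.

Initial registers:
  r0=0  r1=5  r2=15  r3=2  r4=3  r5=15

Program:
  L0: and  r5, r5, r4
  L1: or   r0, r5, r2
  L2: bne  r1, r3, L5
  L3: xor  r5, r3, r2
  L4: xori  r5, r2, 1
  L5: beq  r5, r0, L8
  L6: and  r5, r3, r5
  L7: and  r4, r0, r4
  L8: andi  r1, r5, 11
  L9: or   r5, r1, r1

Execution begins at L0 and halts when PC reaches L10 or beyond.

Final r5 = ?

0

  step pc=0: and  r5, r5, r4  regs=(0,5,15,2,3,3)
  step pc=1: or   r0, r5, r2  regs=(0,5,15,2,3,3)
  step pc=2: bne  r1, r3, L5  cond=T  regs=(0,5,15,2,3,3)
  step pc=3: xor  r5, r3, r2  regs=(0,5,15,2,3,13)
  step pc=5: beq  r5, r0, L8  cond=F  regs=(0,5,15,2,3,13)
  step pc=6: and  r5, r3, r5  regs=(0,5,15,2,3,0)
  step pc=7: and  r4, r0, r4  regs=(0,5,15,2,0,0)
  step pc=8: andi  r1, r5, 11  regs=(0,0,15,2,0,0)
  step pc=9: or   r5, r1, r1  regs=(0,0,15,2,0,0)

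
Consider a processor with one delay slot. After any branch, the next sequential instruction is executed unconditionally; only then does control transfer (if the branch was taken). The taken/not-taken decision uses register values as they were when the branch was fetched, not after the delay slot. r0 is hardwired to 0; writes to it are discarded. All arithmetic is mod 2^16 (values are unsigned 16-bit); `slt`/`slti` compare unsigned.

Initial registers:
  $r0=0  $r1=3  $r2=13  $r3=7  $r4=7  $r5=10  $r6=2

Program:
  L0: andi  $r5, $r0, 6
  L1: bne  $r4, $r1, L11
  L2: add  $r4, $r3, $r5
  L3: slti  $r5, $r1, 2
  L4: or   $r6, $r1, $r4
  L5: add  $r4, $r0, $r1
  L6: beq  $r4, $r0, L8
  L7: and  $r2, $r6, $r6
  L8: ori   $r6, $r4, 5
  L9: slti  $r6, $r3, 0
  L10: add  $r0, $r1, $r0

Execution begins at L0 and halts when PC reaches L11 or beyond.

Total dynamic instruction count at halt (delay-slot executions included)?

3

#0 andi  $r5, $r0, 6 ; 0/3/13/7/7/0/2
#1 bne  $r4, $r1, L11 ; 0/3/13/7/7/0/2 ; →target
#2 add  $r4, $r3, $r5 ; 0/3/13/7/7/0/2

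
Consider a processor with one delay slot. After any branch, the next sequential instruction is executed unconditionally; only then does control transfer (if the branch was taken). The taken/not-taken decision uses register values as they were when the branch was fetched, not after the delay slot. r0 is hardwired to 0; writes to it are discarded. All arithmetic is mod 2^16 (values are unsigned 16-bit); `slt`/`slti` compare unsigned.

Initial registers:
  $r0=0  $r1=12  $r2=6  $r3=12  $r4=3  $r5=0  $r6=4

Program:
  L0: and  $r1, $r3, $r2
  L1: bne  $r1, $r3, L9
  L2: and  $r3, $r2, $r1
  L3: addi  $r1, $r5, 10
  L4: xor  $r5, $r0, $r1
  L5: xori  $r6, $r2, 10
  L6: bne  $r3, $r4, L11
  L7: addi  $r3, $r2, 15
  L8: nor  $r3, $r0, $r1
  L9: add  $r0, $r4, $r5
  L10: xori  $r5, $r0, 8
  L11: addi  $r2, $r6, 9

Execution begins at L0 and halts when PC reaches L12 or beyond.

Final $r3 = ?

  step pc=0: and  $r1, $r3, $r2  regs=(0,4,6,12,3,0,4)
  step pc=1: bne  $r1, $r3, L9  cond=T  regs=(0,4,6,12,3,0,4)
  step pc=2: and  $r3, $r2, $r1  regs=(0,4,6,4,3,0,4)
  step pc=9: add  $r0, $r4, $r5  regs=(0,4,6,4,3,0,4)
  step pc=10: xori  $r5, $r0, 8  regs=(0,4,6,4,3,8,4)
  step pc=11: addi  $r2, $r6, 9  regs=(0,4,13,4,3,8,4)

4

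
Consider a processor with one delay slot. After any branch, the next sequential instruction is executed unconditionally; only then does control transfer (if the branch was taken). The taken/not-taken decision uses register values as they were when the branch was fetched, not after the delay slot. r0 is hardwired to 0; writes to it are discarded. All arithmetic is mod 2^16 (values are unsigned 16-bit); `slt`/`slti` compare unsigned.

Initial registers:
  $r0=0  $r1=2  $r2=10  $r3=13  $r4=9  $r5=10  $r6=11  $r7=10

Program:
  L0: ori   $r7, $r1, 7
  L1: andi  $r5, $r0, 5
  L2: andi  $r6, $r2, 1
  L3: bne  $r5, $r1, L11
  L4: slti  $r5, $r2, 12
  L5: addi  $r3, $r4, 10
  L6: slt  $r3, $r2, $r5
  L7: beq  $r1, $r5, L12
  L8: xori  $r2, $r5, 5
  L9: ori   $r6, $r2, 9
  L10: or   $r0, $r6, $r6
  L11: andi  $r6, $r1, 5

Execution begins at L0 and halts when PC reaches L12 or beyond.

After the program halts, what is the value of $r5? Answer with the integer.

PC=0  ori   $r7, $r1, 7      | $r0=0 $r1=2 $r2=10 $r3=13 $r4=9 $r5=10 $r6=11 $r7=7
PC=1  andi  $r5, $r0, 5      | $r0=0 $r1=2 $r2=10 $r3=13 $r4=9 $r5=0 $r6=11 $r7=7
PC=2  andi  $r6, $r2, 1      | $r0=0 $r1=2 $r2=10 $r3=13 $r4=9 $r5=0 $r6=0 $r7=7
PC=3  bne  $r5, $r1, L11     | $r0=0 $r1=2 $r2=10 $r3=13 $r4=9 $r5=0 $r6=0 $r7=7  [TAKEN]
PC=4  slti  $r5, $r2, 12     | $r0=0 $r1=2 $r2=10 $r3=13 $r4=9 $r5=1 $r6=0 $r7=7
PC=11 andi  $r6, $r1, 5      | $r0=0 $r1=2 $r2=10 $r3=13 $r4=9 $r5=1 $r6=0 $r7=7

1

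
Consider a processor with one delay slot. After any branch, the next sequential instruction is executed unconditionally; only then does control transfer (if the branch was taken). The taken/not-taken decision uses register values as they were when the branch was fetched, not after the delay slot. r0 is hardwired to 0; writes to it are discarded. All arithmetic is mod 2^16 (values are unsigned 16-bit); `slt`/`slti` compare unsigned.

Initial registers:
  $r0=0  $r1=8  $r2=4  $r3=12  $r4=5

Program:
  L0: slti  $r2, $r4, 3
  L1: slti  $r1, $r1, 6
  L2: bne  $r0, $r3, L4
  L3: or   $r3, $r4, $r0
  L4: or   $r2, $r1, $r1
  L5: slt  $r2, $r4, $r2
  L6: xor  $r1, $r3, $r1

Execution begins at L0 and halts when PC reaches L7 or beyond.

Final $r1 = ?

5

[0] slti  $r2, $r4, 3  →  {$r0:0, $r1:8, $r2:0, $r3:12, $r4:5}
[1] slti  $r1, $r1, 6  →  {$r0:0, $r1:0, $r2:0, $r3:12, $r4:5}
[2] bne  $r0, $r3, L4  →  {$r0:0, $r1:0, $r2:0, $r3:12, $r4:5}  ⟨branch taken⟩
[3] or   $r3, $r4, $r0  →  {$r0:0, $r1:0, $r2:0, $r3:5, $r4:5}
[4] or   $r2, $r1, $r1  →  {$r0:0, $r1:0, $r2:0, $r3:5, $r4:5}
[5] slt  $r2, $r4, $r2  →  {$r0:0, $r1:0, $r2:0, $r3:5, $r4:5}
[6] xor  $r1, $r3, $r1  →  {$r0:0, $r1:5, $r2:0, $r3:5, $r4:5}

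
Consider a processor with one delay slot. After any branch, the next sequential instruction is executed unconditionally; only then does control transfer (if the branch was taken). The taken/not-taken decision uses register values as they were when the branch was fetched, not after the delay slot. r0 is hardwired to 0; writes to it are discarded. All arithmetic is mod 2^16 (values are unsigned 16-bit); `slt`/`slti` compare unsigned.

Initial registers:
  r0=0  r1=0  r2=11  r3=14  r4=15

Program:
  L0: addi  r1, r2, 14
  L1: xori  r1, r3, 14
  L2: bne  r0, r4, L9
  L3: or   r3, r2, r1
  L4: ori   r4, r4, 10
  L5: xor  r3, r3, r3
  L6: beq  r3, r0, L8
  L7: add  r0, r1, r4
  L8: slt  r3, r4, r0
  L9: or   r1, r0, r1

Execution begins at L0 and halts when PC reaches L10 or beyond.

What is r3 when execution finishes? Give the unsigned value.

11

[0] addi  r1, r2, 14  →  {r0:0, r1:25, r2:11, r3:14, r4:15}
[1] xori  r1, r3, 14  →  {r0:0, r1:0, r2:11, r3:14, r4:15}
[2] bne  r0, r4, L9  →  {r0:0, r1:0, r2:11, r3:14, r4:15}  ⟨branch taken⟩
[3] or   r3, r2, r1  →  {r0:0, r1:0, r2:11, r3:11, r4:15}
[9] or   r1, r0, r1  →  {r0:0, r1:0, r2:11, r3:11, r4:15}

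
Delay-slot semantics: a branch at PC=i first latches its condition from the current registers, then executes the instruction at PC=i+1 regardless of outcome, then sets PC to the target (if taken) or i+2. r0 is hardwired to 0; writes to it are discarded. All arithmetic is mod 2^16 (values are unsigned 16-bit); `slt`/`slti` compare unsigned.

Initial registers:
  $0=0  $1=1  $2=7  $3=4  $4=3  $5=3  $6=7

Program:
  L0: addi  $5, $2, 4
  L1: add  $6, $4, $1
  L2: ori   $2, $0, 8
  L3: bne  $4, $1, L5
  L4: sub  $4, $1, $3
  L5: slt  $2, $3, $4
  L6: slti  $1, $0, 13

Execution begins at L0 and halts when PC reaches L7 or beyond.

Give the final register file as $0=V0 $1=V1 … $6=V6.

PC=0  addi  $5, $2, 4        | $0=0 $1=1 $2=7 $3=4 $4=3 $5=11 $6=7
PC=1  add  $6, $4, $1        | $0=0 $1=1 $2=7 $3=4 $4=3 $5=11 $6=4
PC=2  ori   $2, $0, 8        | $0=0 $1=1 $2=8 $3=4 $4=3 $5=11 $6=4
PC=3  bne  $4, $1, L5        | $0=0 $1=1 $2=8 $3=4 $4=3 $5=11 $6=4  [TAKEN]
PC=4  sub  $4, $1, $3        | $0=0 $1=1 $2=8 $3=4 $4=65533 $5=11 $6=4
PC=5  slt  $2, $3, $4        | $0=0 $1=1 $2=1 $3=4 $4=65533 $5=11 $6=4
PC=6  slti  $1, $0, 13       | $0=0 $1=1 $2=1 $3=4 $4=65533 $5=11 $6=4

$0=0 $1=1 $2=1 $3=4 $4=65533 $5=11 $6=4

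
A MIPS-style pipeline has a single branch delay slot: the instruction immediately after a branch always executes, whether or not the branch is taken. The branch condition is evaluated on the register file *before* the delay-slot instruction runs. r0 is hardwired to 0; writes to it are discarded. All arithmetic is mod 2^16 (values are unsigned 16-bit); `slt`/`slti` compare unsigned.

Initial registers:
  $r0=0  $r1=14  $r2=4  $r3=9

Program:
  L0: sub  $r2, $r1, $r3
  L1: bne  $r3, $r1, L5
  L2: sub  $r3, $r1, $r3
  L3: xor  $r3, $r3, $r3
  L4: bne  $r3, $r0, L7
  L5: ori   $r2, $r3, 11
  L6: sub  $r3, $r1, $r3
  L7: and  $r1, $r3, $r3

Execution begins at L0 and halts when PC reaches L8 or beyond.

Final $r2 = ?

  step pc=0: sub  $r2, $r1, $r3  regs=(0,14,5,9)
  step pc=1: bne  $r3, $r1, L5  cond=T  regs=(0,14,5,9)
  step pc=2: sub  $r3, $r1, $r3  regs=(0,14,5,5)
  step pc=5: ori   $r2, $r3, 11  regs=(0,14,15,5)
  step pc=6: sub  $r3, $r1, $r3  regs=(0,14,15,9)
  step pc=7: and  $r1, $r3, $r3  regs=(0,9,15,9)

15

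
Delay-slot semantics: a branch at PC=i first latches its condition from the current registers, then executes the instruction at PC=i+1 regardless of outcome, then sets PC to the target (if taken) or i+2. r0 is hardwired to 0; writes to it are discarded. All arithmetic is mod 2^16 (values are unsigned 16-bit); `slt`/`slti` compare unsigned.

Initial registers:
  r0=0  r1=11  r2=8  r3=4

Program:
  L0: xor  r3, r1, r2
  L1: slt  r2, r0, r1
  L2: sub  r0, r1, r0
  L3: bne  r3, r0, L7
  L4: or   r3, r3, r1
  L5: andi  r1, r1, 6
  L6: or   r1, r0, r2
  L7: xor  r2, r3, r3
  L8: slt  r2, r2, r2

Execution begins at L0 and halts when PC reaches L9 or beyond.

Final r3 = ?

11

#0 xor  r3, r1, r2 ; 0/11/8/3
#1 slt  r2, r0, r1 ; 0/11/1/3
#2 sub  r0, r1, r0 ; 0/11/1/3
#3 bne  r3, r0, L7 ; 0/11/1/3 ; →target
#4 or   r3, r3, r1 ; 0/11/1/11
#7 xor  r2, r3, r3 ; 0/11/0/11
#8 slt  r2, r2, r2 ; 0/11/0/11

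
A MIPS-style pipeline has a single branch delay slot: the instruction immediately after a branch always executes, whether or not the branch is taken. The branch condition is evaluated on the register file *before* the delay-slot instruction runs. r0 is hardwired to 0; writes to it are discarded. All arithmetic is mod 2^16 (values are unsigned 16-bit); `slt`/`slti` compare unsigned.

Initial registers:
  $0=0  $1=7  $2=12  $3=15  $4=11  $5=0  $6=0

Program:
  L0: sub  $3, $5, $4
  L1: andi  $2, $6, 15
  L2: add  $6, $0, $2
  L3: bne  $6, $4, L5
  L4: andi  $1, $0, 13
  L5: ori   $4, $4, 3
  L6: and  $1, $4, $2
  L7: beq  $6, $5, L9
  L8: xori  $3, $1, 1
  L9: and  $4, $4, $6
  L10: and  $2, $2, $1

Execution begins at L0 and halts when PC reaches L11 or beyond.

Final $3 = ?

[0] sub  $3, $5, $4  →  {$0:0, $1:7, $2:12, $3:65525, $4:11, $5:0, $6:0}
[1] andi  $2, $6, 15  →  {$0:0, $1:7, $2:0, $3:65525, $4:11, $5:0, $6:0}
[2] add  $6, $0, $2  →  {$0:0, $1:7, $2:0, $3:65525, $4:11, $5:0, $6:0}
[3] bne  $6, $4, L5  →  {$0:0, $1:7, $2:0, $3:65525, $4:11, $5:0, $6:0}  ⟨branch taken⟩
[4] andi  $1, $0, 13  →  {$0:0, $1:0, $2:0, $3:65525, $4:11, $5:0, $6:0}
[5] ori   $4, $4, 3  →  {$0:0, $1:0, $2:0, $3:65525, $4:11, $5:0, $6:0}
[6] and  $1, $4, $2  →  {$0:0, $1:0, $2:0, $3:65525, $4:11, $5:0, $6:0}
[7] beq  $6, $5, L9  →  {$0:0, $1:0, $2:0, $3:65525, $4:11, $5:0, $6:0}  ⟨branch taken⟩
[8] xori  $3, $1, 1  →  {$0:0, $1:0, $2:0, $3:1, $4:11, $5:0, $6:0}
[9] and  $4, $4, $6  →  {$0:0, $1:0, $2:0, $3:1, $4:0, $5:0, $6:0}
[10] and  $2, $2, $1  →  {$0:0, $1:0, $2:0, $3:1, $4:0, $5:0, $6:0}

1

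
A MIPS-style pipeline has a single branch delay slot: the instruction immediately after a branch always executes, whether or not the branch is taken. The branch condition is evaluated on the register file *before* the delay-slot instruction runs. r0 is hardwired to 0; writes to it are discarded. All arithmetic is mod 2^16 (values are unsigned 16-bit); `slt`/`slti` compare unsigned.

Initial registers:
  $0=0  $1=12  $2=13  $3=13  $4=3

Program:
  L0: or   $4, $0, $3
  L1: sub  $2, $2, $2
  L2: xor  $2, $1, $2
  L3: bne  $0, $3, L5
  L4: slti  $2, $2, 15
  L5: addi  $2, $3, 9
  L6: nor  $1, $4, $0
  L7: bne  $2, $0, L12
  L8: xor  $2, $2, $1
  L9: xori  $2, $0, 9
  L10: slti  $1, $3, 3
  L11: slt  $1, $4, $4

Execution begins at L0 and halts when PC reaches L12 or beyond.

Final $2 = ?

65508

[0] or   $4, $0, $3  →  {$0:0, $1:12, $2:13, $3:13, $4:13}
[1] sub  $2, $2, $2  →  {$0:0, $1:12, $2:0, $3:13, $4:13}
[2] xor  $2, $1, $2  →  {$0:0, $1:12, $2:12, $3:13, $4:13}
[3] bne  $0, $3, L5  →  {$0:0, $1:12, $2:12, $3:13, $4:13}  ⟨branch taken⟩
[4] slti  $2, $2, 15  →  {$0:0, $1:12, $2:1, $3:13, $4:13}
[5] addi  $2, $3, 9  →  {$0:0, $1:12, $2:22, $3:13, $4:13}
[6] nor  $1, $4, $0  →  {$0:0, $1:65522, $2:22, $3:13, $4:13}
[7] bne  $2, $0, L12  →  {$0:0, $1:65522, $2:22, $3:13, $4:13}  ⟨branch taken⟩
[8] xor  $2, $2, $1  →  {$0:0, $1:65522, $2:65508, $3:13, $4:13}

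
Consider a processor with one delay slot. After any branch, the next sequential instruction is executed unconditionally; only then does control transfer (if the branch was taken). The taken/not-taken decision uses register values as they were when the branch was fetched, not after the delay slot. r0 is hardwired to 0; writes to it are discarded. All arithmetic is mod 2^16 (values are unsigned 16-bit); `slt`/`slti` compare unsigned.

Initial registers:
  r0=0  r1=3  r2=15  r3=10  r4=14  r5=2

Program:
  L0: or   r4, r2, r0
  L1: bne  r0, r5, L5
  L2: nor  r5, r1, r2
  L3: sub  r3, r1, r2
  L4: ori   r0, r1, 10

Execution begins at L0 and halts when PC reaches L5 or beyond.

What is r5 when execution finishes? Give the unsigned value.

65520

#0 or   r4, r2, r0 ; 0/3/15/10/15/2
#1 bne  r0, r5, L5 ; 0/3/15/10/15/2 ; →target
#2 nor  r5, r1, r2 ; 0/3/15/10/15/65520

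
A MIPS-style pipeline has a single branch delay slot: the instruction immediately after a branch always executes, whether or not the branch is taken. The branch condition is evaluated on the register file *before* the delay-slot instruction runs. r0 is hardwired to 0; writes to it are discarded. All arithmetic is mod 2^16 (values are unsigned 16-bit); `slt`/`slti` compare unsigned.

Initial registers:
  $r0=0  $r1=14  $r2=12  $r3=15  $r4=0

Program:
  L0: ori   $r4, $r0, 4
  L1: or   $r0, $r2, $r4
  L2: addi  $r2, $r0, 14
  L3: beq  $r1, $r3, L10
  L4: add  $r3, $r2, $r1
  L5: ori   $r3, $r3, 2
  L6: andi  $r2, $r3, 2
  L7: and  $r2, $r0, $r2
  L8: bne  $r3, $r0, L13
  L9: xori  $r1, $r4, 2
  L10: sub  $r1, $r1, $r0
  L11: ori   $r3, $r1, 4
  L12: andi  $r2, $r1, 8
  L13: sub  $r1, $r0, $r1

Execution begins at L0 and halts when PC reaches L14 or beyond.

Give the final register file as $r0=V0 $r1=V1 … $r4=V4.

$r0=0 $r1=65530 $r2=0 $r3=30 $r4=4

PC=0  ori   $r4, $r0, 4      | $r0=0 $r1=14 $r2=12 $r3=15 $r4=4
PC=1  or   $r0, $r2, $r4     | $r0=0 $r1=14 $r2=12 $r3=15 $r4=4
PC=2  addi  $r2, $r0, 14     | $r0=0 $r1=14 $r2=14 $r3=15 $r4=4
PC=3  beq  $r1, $r3, L10     | $r0=0 $r1=14 $r2=14 $r3=15 $r4=4  [not taken]
PC=4  add  $r3, $r2, $r1     | $r0=0 $r1=14 $r2=14 $r3=28 $r4=4
PC=5  ori   $r3, $r3, 2      | $r0=0 $r1=14 $r2=14 $r3=30 $r4=4
PC=6  andi  $r2, $r3, 2      | $r0=0 $r1=14 $r2=2 $r3=30 $r4=4
PC=7  and  $r2, $r0, $r2     | $r0=0 $r1=14 $r2=0 $r3=30 $r4=4
PC=8  bne  $r3, $r0, L13     | $r0=0 $r1=14 $r2=0 $r3=30 $r4=4  [TAKEN]
PC=9  xori  $r1, $r4, 2      | $r0=0 $r1=6 $r2=0 $r3=30 $r4=4
PC=13 sub  $r1, $r0, $r1     | $r0=0 $r1=65530 $r2=0 $r3=30 $r4=4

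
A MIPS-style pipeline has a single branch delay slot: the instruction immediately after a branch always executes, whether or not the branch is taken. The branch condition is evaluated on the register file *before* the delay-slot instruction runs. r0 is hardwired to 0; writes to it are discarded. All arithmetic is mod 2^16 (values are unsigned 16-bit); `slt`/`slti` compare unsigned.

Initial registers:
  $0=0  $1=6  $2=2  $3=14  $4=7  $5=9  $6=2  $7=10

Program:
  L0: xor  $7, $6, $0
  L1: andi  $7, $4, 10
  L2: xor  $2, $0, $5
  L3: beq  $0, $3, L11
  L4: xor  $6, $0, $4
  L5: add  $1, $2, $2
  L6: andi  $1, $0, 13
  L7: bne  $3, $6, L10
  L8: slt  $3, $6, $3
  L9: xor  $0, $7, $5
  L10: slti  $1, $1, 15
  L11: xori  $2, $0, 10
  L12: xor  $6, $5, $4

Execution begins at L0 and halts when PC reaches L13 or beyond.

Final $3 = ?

1

  step pc=0: xor  $7, $6, $0  regs=(0,6,2,14,7,9,2,2)
  step pc=1: andi  $7, $4, 10  regs=(0,6,2,14,7,9,2,2)
  step pc=2: xor  $2, $0, $5  regs=(0,6,9,14,7,9,2,2)
  step pc=3: beq  $0, $3, L11  cond=F  regs=(0,6,9,14,7,9,2,2)
  step pc=4: xor  $6, $0, $4  regs=(0,6,9,14,7,9,7,2)
  step pc=5: add  $1, $2, $2  regs=(0,18,9,14,7,9,7,2)
  step pc=6: andi  $1, $0, 13  regs=(0,0,9,14,7,9,7,2)
  step pc=7: bne  $3, $6, L10  cond=T  regs=(0,0,9,14,7,9,7,2)
  step pc=8: slt  $3, $6, $3  regs=(0,0,9,1,7,9,7,2)
  step pc=10: slti  $1, $1, 15  regs=(0,1,9,1,7,9,7,2)
  step pc=11: xori  $2, $0, 10  regs=(0,1,10,1,7,9,7,2)
  step pc=12: xor  $6, $5, $4  regs=(0,1,10,1,7,9,14,2)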